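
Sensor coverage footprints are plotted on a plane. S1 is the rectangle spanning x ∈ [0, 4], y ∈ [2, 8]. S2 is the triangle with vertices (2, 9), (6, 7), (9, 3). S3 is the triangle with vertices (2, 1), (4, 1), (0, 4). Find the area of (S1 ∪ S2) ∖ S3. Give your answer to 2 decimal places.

27.37

|S1 ∪ S2| = 28.7024.
|(S1 ∪ S2) ∩ S3| = 1.3333.
|(S1 ∪ S2) ∖ S3| = 28.7024 − 1.3333 = 27.37.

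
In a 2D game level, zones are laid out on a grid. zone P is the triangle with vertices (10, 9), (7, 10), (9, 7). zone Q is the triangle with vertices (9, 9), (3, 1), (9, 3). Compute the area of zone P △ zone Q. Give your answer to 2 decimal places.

20.09

|zone P| = 3.5, |zone Q| = 18, |zone P∩zone Q| = 0.7059.
|zone P △ zone Q| = |zone P| + |zone Q| − 2·|zone P∩zone Q| = 3.5 + 18 − 1.4118 = 20.09.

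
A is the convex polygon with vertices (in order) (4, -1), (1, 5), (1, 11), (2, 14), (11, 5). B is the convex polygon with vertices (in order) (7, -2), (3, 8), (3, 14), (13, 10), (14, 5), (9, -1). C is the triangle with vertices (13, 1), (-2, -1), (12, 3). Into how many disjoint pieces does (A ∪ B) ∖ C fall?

3

(A ∪ B) ∖ C splits into 3 disjoint pieces (area 124.375, area 5.594, area 0.5921).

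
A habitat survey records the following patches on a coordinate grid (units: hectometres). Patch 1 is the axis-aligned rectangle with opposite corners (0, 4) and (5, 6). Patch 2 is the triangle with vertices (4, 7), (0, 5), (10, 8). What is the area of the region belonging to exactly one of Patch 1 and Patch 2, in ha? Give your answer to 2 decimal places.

|Patch 1| = 10, |Patch 2| = 4, |Patch 1∩Patch 2| = 0.6667.
|Patch 1 △ Patch 2| = |Patch 1| + |Patch 2| − 2·|Patch 1∩Patch 2| = 10 + 4 − 1.3333 = 12.67.

12.67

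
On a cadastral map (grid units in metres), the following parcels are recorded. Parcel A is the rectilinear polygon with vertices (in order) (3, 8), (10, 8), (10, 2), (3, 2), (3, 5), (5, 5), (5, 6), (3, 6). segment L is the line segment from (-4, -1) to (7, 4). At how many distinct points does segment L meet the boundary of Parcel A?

The segment meets the boundary at (3,2.182).

1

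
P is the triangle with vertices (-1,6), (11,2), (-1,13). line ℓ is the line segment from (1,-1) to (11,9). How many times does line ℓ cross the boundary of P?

The segment meets the boundary at (7.348,5.348), (5.75,3.75).

2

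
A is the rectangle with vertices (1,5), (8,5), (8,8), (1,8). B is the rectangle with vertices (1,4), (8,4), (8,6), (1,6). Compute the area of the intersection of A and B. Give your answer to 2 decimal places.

|A∩B|: x∈[1,8], y∈[5,6] → 7·1 = 7.

7.00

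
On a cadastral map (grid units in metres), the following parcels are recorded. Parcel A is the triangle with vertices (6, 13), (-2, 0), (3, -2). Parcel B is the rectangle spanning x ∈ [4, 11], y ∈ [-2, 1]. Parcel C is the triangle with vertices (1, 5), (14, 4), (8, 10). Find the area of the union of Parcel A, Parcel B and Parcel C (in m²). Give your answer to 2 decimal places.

92.25

By inclusion–exclusion:
Individual areas: |Parcel A| = 40.5, |Parcel B| = 21, |Parcel C| = 36.
|Parcel A∩Parcel B| = 0.
|Parcel A∩Parcel C| = 5.2506.
|Parcel B∩Parcel C| = 0.
|Parcel A∩Parcel B∩Parcel C| = 0.
|Parcel A ∪ Parcel B ∪ Parcel C| = 97.5 − 5.2506 + 0 = 92.25.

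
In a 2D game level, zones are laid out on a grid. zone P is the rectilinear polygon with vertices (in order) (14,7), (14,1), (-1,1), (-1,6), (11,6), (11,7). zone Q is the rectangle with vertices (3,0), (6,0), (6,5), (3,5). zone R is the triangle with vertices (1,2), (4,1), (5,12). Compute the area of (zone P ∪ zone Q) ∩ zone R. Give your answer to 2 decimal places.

11.44

The region (zone P ∪ zone Q) ∩ zone R is the polygon with vertices (4.455,6), (4,1), (1,2), (2.6,6).
By the shoelace formula its area is 11.44.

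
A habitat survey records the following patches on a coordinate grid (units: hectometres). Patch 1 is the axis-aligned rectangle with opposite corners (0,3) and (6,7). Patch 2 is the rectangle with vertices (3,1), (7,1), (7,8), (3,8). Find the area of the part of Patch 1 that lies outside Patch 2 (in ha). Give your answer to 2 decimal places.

|Patch 1∩Patch 2|: x∈[3,6], y∈[3,7] → 3·4 = 12.
|Patch 1| = 24.
|Patch 1 ∖ Patch 2| = |Patch 1| − |Patch 1∩Patch 2| = 24 − 12 = 12.00.

12.00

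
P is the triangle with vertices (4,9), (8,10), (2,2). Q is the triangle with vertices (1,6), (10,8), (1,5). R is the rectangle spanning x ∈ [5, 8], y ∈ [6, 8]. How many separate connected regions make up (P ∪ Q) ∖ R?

(P ∪ Q) ∖ R splits into 2 disjoint pieces (area 13.4095, area 0.2222).

2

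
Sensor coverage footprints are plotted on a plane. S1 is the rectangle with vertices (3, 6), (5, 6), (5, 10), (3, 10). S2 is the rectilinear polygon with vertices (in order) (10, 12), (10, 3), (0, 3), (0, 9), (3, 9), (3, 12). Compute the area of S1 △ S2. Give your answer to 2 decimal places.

73.00

|S1| = 8, |S2| = 81, |S1∩S2| = 8.
|S1 △ S2| = |S1| + |S2| − 2·|S1∩S2| = 8 + 81 − 16 = 73.00.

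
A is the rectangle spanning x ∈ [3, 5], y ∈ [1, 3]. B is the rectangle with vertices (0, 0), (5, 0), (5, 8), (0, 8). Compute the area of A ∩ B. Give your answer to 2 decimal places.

4.00

|A∩B|: x∈[3,5], y∈[1,3] → 2·2 = 4.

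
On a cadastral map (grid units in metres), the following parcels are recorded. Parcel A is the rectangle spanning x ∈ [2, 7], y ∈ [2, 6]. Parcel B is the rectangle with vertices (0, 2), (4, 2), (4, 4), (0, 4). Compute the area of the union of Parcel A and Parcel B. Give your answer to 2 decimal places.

24.00

By inclusion–exclusion:
Individual areas: |Parcel A| = 20, |Parcel B| = 8.
|Parcel A∩Parcel B|: x∈[2,4], y∈[2,4] → 2·2 = 4.
|Parcel A ∪ Parcel B| = 28 − 4 = 24.00.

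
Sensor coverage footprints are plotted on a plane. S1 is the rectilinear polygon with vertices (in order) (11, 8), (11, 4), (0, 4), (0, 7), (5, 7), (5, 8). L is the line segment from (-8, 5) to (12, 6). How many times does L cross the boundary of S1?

2

The segment meets the boundary at (11,5.95), (0,5.4).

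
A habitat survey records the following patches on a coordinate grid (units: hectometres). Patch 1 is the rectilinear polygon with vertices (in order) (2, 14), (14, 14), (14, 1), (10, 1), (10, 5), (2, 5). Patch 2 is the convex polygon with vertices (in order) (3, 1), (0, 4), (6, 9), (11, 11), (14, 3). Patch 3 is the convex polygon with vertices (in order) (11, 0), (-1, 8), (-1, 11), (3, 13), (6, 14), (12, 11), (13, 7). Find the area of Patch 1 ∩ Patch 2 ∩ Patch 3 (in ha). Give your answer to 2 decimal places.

45.16

The intersection is the polygon with vertices (3.5,5), (2.222,5.852), (6,9), (11,11), (12.784,6.243), (11.74,2.589), (10,2.273), (10,5).
By the shoelace formula its area is 45.16.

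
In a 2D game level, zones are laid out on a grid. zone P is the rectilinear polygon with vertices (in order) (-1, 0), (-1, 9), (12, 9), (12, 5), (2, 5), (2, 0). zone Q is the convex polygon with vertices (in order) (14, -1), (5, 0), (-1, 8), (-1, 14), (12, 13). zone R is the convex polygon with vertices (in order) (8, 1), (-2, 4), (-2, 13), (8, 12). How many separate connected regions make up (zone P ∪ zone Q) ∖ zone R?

(zone P ∪ zone Q) ∖ zone R splits into 2 disjoint pieces (area 86.0468, area 9.75).

2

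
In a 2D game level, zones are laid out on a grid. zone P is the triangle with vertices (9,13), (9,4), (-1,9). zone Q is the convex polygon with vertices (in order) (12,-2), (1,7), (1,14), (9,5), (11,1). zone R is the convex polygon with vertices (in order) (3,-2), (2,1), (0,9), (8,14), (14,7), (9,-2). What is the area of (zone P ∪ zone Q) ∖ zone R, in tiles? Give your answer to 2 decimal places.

|zone P ∪ zone Q| = 76.7836.
|(zone P ∪ zone Q) ∩ zone R| = 68.0114.
|(zone P ∪ zone Q) ∖ zone R| = 76.7836 − 68.0114 = 8.77.

8.77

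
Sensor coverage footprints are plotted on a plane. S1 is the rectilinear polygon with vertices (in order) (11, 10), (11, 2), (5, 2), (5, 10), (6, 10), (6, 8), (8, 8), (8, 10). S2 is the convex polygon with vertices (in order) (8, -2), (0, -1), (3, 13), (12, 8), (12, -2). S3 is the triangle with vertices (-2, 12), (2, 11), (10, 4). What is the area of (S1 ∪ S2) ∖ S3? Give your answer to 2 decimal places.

128.26

|S1 ∪ S2| = 134.3778.
|(S1 ∪ S2) ∩ S3| = 6.1188.
|(S1 ∪ S2) ∖ S3| = 134.3778 − 6.1188 = 128.26.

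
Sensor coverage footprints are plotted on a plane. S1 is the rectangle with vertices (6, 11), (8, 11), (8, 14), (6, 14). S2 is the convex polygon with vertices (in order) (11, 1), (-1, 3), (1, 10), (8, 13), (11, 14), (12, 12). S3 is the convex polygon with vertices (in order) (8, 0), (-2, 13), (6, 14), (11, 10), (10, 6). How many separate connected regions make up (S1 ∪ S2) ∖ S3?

(S1 ∪ S2) ∖ S3 splits into 2 disjoint pieces (area 25.6053, area 25.5083).

2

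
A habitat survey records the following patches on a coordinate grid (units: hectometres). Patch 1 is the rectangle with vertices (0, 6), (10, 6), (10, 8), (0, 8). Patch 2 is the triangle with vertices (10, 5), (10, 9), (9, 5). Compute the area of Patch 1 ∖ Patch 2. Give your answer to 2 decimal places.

19.00

|Patch 1| = 20, |Patch 1∩Patch 2| = 1.
|Patch 1 ∖ Patch 2| = |Patch 1| − |Patch 1∩Patch 2| = 20 − 1 = 19.00.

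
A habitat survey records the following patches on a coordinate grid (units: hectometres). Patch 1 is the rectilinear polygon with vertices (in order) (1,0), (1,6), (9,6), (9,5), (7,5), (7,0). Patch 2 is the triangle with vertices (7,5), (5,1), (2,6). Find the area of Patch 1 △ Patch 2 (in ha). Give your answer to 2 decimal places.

27.00

|Patch 1| = 38, |Patch 2| = 11, |Patch 1∩Patch 2| = 11.
|Patch 1 △ Patch 2| = |Patch 1| + |Patch 2| − 2·|Patch 1∩Patch 2| = 38 + 11 − 22 = 27.00.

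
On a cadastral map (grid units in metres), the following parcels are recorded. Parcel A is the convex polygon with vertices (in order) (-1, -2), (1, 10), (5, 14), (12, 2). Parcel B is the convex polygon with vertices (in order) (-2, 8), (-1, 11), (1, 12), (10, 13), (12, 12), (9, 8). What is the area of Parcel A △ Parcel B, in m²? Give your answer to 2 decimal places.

114.38

|Parcel A| = 112, |Parcel B| = 52, |Parcel A∩Parcel B| = 24.8094.
|Parcel A △ Parcel B| = |Parcel A| + |Parcel B| − 2·|Parcel A∩Parcel B| = 112 + 52 − 49.6188 = 114.38.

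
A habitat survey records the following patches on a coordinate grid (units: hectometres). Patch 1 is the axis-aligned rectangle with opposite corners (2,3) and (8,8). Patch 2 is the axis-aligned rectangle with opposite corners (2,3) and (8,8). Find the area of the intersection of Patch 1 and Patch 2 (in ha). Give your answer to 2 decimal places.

30.00

|Patch 1∩Patch 2|: x∈[2,8], y∈[3,8] → 6·5 = 30.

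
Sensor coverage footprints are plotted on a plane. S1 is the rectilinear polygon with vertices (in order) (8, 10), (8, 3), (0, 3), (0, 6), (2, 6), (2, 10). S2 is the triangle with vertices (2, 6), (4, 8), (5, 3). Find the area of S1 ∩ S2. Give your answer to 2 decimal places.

The intersection is the polygon with vertices (4,8), (5,3), (2,6).
By the shoelace formula its area is 6.00.

6.00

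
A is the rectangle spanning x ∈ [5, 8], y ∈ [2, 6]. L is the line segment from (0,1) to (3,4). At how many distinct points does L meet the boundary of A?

0

The segment lies entirely outside A and never meets its boundary.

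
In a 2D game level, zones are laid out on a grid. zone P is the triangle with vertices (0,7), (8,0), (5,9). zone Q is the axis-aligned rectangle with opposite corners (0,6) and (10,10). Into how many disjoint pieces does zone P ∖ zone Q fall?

zone P ∖ zone Q is a single connected region.

1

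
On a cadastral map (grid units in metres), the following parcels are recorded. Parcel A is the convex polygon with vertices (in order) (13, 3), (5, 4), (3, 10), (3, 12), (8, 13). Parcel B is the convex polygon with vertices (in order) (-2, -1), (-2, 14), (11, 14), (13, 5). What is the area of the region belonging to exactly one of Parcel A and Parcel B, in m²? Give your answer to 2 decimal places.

|Parcel A| = 60.5, |Parcel B| = 171, |Parcel A∩Parcel B| = 57.5238.
|Parcel A △ Parcel B| = |Parcel A| + |Parcel B| − 2·|Parcel A∩Parcel B| = 60.5 + 171 − 115.0476 = 116.45.

116.45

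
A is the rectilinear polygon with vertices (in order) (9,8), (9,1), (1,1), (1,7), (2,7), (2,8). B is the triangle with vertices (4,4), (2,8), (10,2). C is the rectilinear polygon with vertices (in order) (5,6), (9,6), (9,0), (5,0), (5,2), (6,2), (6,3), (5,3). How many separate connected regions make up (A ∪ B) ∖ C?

(A ∪ B) ∖ C splits into 2 disjoint pieces (area 0.2083, area 36).

2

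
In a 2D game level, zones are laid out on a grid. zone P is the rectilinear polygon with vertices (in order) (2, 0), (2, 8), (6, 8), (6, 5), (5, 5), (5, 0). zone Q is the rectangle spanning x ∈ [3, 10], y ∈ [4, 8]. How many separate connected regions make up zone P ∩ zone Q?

1

zone P ∩ zone Q is a single connected region.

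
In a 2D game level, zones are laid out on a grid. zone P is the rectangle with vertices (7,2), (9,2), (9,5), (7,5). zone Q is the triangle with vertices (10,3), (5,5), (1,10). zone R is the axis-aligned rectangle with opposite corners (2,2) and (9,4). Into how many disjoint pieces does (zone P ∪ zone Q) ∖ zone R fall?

2

(zone P ∪ zone Q) ∖ zone R splits into 2 disjoint pieces (area 8.8714, area 0.1889).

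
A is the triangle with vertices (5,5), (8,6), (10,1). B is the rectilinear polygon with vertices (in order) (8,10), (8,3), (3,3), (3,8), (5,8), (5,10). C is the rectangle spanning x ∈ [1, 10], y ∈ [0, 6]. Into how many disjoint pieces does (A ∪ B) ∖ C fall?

(A ∪ B) ∖ C is a single connected region.

1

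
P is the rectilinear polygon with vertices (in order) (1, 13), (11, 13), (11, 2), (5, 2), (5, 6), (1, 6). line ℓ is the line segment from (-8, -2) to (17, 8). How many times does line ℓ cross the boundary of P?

The segment meets the boundary at (11,5.6), (5,3.2).

2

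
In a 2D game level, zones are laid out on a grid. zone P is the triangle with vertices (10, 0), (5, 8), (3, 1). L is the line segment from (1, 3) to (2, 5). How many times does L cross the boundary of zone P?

The segment lies entirely outside zone P and never meets its boundary.

0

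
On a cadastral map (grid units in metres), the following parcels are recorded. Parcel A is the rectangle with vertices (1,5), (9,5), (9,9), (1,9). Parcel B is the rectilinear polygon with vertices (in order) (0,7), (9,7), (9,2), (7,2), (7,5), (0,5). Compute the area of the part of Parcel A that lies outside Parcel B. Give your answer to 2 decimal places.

16.00

|Parcel A| = 32, |Parcel A∩Parcel B| = 16.
|Parcel A ∖ Parcel B| = |Parcel A| − |Parcel A∩Parcel B| = 32 − 16 = 16.00.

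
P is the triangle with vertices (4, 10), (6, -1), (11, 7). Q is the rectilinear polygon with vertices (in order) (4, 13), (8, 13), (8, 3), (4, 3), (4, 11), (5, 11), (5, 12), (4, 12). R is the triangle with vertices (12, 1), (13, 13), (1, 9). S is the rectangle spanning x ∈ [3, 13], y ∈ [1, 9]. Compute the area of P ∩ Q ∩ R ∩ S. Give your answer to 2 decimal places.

The intersection is the polygon with vertices (8,3.909), (4.667,6.333), (4.182,9), (6.333,9), (8,8.286).
By the shoelace formula its area is 12.98.

12.98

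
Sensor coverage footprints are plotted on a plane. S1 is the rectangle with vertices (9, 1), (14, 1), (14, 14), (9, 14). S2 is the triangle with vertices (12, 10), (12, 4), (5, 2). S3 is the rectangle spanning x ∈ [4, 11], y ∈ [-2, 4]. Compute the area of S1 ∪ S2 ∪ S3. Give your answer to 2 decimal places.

103.89

By inclusion–exclusion:
Individual areas: |S1| = 65, |S2| = 21, |S3| = 42.
|S1∩S2| = 14.1429.
|S1∩S3|: x∈[9,11], y∈[1,4] → 2·3 = 6.
|S2∩S3| = 5.1071.
|S1∩S2∩S3| = 1.1429.
|S1 ∪ S2 ∪ S3| = 128 − 25.25 + 1.1429 = 103.89.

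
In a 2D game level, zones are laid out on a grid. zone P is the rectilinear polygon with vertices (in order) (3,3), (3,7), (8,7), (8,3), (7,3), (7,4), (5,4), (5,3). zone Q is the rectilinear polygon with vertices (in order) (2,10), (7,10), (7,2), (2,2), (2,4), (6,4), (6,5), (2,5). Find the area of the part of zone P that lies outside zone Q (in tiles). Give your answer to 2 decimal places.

7.00

|zone P| = 18, |zone P∩zone Q| = 11.
|zone P ∖ zone Q| = |zone P| − |zone P∩zone Q| = 18 − 11 = 7.00.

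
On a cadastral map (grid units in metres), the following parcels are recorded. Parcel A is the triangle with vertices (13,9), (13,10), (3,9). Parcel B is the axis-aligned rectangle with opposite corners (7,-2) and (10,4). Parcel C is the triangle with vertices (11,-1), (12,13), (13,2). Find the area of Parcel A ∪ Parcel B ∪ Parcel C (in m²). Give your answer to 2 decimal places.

34.98

By inclusion–exclusion:
Individual areas: |Parcel A| = 5, |Parcel B| = 18, |Parcel C| = 12.5.
|Parcel A∩Parcel B| = 0.
|Parcel A∩Parcel C| = 0.5201.
|Parcel B∩Parcel C| = 0.
|Parcel A∩Parcel B∩Parcel C| = 0.
|Parcel A ∪ Parcel B ∪ Parcel C| = 35.5 − 0.5201 + 0 = 34.98.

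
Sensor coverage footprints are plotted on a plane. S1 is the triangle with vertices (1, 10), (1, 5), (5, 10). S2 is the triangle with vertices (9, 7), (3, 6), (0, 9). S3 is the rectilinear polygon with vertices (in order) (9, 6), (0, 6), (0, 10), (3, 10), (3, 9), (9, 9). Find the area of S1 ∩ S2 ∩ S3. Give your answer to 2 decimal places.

The intersection is the polygon with vertices (3.566,8.207), (2.333,6.667), (1,8), (1,8.778).
By the shoelace formula its area is 2.85.

2.85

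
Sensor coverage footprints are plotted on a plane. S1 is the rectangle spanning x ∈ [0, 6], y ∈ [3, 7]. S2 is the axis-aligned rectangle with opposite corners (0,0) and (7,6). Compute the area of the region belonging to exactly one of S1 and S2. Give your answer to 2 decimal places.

30.00

|S1∩S2|: x∈[0,6], y∈[3,6] → 6·3 = 18.
|S1 △ S2| = |S1| + |S2| − 2·|S1∩S2| = 24 + 42 − 36 = 30.00.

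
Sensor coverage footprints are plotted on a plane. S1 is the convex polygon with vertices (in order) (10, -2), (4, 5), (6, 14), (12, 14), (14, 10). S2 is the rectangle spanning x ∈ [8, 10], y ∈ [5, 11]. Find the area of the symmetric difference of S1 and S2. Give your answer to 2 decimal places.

|S1| = 102, |S2| = 12, |S1∩S2| = 12.
|S1 △ S2| = |S1| + |S2| − 2·|S1∩S2| = 102 + 12 − 24 = 90.00.

90.00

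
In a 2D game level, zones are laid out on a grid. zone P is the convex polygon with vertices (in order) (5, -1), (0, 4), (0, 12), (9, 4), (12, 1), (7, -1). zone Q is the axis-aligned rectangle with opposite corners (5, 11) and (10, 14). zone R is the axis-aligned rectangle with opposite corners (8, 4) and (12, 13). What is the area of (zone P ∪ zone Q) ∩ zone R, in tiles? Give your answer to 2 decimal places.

|zone P ∪ zone Q| = 89.
|(zone P ∪ zone Q) ∩ zone R| = 4.44.

4.44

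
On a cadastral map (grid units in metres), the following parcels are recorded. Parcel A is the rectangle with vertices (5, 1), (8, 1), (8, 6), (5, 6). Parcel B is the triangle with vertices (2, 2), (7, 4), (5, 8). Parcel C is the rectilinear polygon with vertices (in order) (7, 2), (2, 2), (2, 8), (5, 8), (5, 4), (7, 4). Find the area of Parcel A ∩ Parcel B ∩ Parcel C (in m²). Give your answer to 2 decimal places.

0.80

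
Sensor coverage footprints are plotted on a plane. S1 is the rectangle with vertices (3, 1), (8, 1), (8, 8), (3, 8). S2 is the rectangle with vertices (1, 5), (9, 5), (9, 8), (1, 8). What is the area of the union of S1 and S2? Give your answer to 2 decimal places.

44.00

By inclusion–exclusion:
Individual areas: |S1| = 35, |S2| = 24.
|S1∩S2|: x∈[3,8], y∈[5,8] → 5·3 = 15.
|S1 ∪ S2| = 59 − 15 = 44.00.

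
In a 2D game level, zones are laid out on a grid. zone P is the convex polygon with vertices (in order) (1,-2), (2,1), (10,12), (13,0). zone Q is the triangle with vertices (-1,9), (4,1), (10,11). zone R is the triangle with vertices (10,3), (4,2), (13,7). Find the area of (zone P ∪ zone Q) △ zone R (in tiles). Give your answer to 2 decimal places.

|zone P ∪ zone Q| = 118.398.
|(zone P ∪ zone Q) ∩ zone R| = 9.7157.
|(zone P ∪ zone Q) △ zone R| = 118.398 + 10.5 − 19.4314 = 109.47.

109.47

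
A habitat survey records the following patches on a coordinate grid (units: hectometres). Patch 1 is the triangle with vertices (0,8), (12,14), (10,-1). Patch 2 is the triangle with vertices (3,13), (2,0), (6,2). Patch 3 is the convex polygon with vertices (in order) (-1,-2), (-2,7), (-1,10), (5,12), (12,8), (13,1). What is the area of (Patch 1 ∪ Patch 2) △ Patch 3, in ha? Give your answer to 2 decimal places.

87.35

|Patch 1 ∪ Patch 2| = 98.1122.
|(Patch 1 ∪ Patch 2) ∩ Patch 3| = 82.1326.
|(Patch 1 ∪ Patch 2) △ Patch 3| = 98.1122 + 153.5 − 164.2651 = 87.35.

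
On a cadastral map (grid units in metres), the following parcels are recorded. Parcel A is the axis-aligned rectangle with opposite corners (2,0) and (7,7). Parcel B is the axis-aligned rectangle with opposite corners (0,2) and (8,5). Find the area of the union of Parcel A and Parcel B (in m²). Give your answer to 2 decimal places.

By inclusion–exclusion:
Individual areas: |Parcel A| = 35, |Parcel B| = 24.
|Parcel A∩Parcel B|: x∈[2,7], y∈[2,5] → 5·3 = 15.
|Parcel A ∪ Parcel B| = 59 − 15 = 44.00.

44.00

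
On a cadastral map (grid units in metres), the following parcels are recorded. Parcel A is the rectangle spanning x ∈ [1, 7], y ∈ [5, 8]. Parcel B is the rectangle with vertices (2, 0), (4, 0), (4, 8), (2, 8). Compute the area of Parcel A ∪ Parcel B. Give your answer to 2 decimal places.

By inclusion–exclusion:
Individual areas: |Parcel A| = 18, |Parcel B| = 16.
|Parcel A∩Parcel B|: x∈[2,4], y∈[5,8] → 2·3 = 6.
|Parcel A ∪ Parcel B| = 34 − 6 = 28.00.

28.00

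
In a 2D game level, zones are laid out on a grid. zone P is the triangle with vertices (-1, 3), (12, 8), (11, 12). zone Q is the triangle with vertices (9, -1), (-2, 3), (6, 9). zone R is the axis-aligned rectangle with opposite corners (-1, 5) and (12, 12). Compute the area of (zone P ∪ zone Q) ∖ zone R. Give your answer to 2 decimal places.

35.93

|zone P ∪ zone Q| = 67.1456.
|(zone P ∪ zone Q) ∩ zone R| = 31.2123.
|(zone P ∪ zone Q) ∖ zone R| = 67.1456 − 31.2123 = 35.93.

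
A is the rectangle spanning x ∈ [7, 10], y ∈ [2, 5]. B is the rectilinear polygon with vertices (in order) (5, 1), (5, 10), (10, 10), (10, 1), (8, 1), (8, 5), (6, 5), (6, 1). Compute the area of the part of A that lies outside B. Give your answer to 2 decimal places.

3.00

|A| = 9, |A∩B| = 6.
|A ∖ B| = |A| − |A∩B| = 9 − 6 = 3.00.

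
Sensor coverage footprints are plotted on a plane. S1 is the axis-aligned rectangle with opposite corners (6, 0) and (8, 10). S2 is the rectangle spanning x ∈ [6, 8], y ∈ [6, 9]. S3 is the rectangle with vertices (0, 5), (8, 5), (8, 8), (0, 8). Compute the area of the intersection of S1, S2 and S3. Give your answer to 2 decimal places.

4.00

The intersection is the polygon with vertices (6,6), (6,8), (8,8), (8,6).
By the shoelace formula its area is 4.00.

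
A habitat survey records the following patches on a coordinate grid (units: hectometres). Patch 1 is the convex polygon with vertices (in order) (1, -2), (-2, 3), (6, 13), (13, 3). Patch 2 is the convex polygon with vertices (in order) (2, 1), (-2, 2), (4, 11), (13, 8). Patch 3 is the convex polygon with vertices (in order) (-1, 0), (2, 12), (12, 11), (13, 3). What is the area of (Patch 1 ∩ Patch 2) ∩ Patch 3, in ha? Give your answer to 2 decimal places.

The region (Patch 1 ∩ Patch 2) ∩ Patch 3 is the polygon with vertices (2,8), (4.316,10.895), (8.435,9.522), (10.579,6.459), (2,1), (-0.588,1.647), (0.4,5.6).
By the shoelace formula its area is 60.10.

60.10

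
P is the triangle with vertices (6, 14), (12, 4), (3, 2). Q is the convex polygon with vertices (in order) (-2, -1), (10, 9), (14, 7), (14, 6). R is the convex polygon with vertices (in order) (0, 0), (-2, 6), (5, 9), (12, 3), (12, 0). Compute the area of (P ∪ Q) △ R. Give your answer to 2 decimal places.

89.46

|P ∪ Q| = 67.4926.
|(P ∪ Q) ∩ R| = 33.2678.
|(P ∪ Q) △ R| = 67.4926 + 88.5 − 66.5356 = 89.46.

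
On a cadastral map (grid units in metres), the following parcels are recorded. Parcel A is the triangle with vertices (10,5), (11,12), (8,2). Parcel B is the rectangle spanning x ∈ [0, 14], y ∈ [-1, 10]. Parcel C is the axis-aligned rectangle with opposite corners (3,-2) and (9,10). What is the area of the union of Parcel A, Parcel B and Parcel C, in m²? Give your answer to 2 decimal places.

By inclusion–exclusion:
Individual areas: |Parcel A| = 5.5, |Parcel B| = 154, |Parcel C| = 72.
|Parcel A∩Parcel B| = 5.1857.
|Parcel A∩Parcel C| = 0.9167.
|Parcel B∩Parcel C|: x∈[3,9], y∈[-1,10] → 6·11 = 66.
|Parcel A∩Parcel B∩Parcel C| = 0.9167.
|Parcel A ∪ Parcel B ∪ Parcel C| = 231.5 − 72.1024 + 0.9167 = 160.31.

160.31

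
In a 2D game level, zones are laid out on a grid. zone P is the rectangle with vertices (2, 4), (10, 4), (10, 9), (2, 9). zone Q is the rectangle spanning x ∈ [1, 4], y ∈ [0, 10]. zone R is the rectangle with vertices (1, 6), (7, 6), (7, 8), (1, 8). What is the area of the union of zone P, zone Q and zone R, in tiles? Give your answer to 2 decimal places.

60.00

By inclusion–exclusion:
Individual areas: |zone P| = 40, |zone Q| = 30, |zone R| = 12.
|zone P∩zone Q|: x∈[2,4], y∈[4,9] → 2·5 = 10.
|zone P∩zone R|: x∈[2,7], y∈[6,8] → 5·2 = 10.
|zone Q∩zone R|: x∈[1,4], y∈[6,8] → 3·2 = 6.
|zone P∩zone Q∩zone R| = 4.
|zone P ∪ zone Q ∪ zone R| = 82 − 26 + 4 = 60.00.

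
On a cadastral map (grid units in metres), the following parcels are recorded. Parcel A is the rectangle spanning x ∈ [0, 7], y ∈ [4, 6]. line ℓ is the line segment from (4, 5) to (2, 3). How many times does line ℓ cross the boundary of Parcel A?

1

The segment meets the boundary at (3,4).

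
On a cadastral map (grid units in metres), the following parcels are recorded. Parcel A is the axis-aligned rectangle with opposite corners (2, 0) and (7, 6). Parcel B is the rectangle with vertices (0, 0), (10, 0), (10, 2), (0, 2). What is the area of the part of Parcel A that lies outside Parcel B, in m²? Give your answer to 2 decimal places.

20.00

|Parcel A∩Parcel B|: x∈[2,7], y∈[0,2] → 5·2 = 10.
|Parcel A| = 30.
|Parcel A ∖ Parcel B| = |Parcel A| − |Parcel A∩Parcel B| = 30 − 10 = 20.00.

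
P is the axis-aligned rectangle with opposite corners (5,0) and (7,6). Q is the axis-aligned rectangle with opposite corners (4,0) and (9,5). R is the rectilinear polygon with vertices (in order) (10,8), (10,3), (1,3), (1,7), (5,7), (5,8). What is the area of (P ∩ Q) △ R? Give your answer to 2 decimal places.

|P ∩ Q| = 10.
|(P ∩ Q) ∩ R| = 4.
|(P ∩ Q) △ R| = 10 + 41 − 8 = 43.00.

43.00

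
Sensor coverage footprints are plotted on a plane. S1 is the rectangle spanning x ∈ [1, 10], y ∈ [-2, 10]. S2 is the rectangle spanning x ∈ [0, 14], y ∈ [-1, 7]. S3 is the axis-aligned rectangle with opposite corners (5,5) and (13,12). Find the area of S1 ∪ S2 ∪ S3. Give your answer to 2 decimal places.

173.00

By inclusion–exclusion:
Individual areas: |S1| = 108, |S2| = 112, |S3| = 56.
|S1∩S2|: x∈[1,10], y∈[-1,7] → 9·8 = 72.
|S1∩S3|: x∈[5,10], y∈[5,10] → 5·5 = 25.
|S2∩S3|: x∈[5,13], y∈[5,7] → 8·2 = 16.
|S1∩S2∩S3| = 10.
|S1 ∪ S2 ∪ S3| = 276 − 113 + 10 = 173.00.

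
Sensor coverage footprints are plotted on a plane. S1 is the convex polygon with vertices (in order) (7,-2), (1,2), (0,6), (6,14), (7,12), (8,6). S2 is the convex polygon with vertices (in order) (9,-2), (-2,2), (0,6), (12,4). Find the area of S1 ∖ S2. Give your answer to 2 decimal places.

|S1| = 76, |S1∩S2| = 35.8712.
|S1 ∖ S2| = |S1| − |S1∩S2| = 76 − 35.8712 = 40.13.

40.13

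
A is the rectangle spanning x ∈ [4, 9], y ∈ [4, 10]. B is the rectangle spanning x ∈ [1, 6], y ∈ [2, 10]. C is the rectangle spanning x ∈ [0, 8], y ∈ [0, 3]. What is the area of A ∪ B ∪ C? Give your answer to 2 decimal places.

77.00

By inclusion–exclusion:
Individual areas: |A| = 30, |B| = 40, |C| = 24.
|A∩B|: x∈[4,6], y∈[4,10] → 2·6 = 12.
|A∩C| = 0 (no overlap).
|B∩C|: x∈[1,6], y∈[2,3] → 5·1 = 5.
|A∩B∩C| = 0.
|A ∪ B ∪ C| = 94 − 17 + 0 = 77.00.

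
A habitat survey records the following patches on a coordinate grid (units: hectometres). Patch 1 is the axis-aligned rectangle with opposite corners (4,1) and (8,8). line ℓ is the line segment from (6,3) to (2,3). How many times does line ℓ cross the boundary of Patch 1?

1

The segment meets the boundary at (4,3).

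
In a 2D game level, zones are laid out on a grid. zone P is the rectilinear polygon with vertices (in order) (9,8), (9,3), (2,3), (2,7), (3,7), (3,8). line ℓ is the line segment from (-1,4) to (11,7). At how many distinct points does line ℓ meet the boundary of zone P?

2

The segment meets the boundary at (9,6.5), (2,4.75).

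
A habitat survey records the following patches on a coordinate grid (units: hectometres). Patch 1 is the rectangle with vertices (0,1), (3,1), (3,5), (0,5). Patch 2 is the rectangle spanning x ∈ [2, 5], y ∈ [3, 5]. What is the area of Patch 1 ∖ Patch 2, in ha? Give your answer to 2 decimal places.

|Patch 1∩Patch 2|: x∈[2,3], y∈[3,5] → 1·2 = 2.
|Patch 1| = 12.
|Patch 1 ∖ Patch 2| = |Patch 1| − |Patch 1∩Patch 2| = 12 − 2 = 10.00.

10.00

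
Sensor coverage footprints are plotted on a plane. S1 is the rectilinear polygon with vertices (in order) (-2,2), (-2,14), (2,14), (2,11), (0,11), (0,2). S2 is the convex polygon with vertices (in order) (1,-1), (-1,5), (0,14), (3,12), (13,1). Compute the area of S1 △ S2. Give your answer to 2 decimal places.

|S1| = 30, |S2| = 109.5, |S1∩S2| = 10.6667.
|S1 △ S2| = |S1| + |S2| − 2·|S1∩S2| = 30 + 109.5 − 21.3333 = 118.17.

118.17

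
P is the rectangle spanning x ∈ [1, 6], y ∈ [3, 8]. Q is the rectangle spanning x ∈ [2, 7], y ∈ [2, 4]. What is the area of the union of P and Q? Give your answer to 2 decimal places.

31.00

By inclusion–exclusion:
Individual areas: |P| = 25, |Q| = 10.
|P∩Q|: x∈[2,6], y∈[3,4] → 4·1 = 4.
|P ∪ Q| = 35 − 4 = 31.00.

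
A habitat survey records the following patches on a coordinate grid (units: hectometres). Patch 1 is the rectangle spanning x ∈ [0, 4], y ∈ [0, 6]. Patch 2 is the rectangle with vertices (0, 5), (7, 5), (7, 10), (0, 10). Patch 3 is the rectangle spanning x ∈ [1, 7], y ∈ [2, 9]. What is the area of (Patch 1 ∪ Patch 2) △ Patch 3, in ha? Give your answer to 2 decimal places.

31.00

|Patch 1 ∪ Patch 2| = 55.
|(Patch 1 ∪ Patch 2) ∩ Patch 3| = 33.
|(Patch 1 ∪ Patch 2) △ Patch 3| = 55 + 42 − 66 = 31.00.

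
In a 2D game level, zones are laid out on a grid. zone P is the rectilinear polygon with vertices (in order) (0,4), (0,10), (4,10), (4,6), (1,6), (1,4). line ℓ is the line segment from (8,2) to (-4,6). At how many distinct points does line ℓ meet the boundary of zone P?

2

The segment meets the boundary at (0,4.667), (1,4.333).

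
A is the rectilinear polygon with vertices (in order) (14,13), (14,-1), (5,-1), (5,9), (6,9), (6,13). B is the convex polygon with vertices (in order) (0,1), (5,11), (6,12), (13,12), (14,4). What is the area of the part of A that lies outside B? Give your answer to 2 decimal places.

|A| = 122, |A∩B| = 73.6786.
|A ∖ B| = |A| − |A∩B| = 122 − 73.6786 = 48.32.

48.32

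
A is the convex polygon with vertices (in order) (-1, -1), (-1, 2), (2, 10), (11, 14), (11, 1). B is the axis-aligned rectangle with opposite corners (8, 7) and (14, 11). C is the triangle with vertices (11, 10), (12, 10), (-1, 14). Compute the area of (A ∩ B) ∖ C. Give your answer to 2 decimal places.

11.28

|A ∩ B| = 12.
|(A ∩ B) ∩ C| = 0.7212.
|(A ∩ B) ∖ C| = 12 − 0.7212 = 11.28.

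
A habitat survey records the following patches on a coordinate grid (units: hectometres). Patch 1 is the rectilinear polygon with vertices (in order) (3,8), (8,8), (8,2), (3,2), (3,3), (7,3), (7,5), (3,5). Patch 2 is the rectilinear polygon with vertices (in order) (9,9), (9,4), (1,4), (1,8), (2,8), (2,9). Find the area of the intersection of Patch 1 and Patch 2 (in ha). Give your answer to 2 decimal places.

The intersection is the polygon with vertices (8,8), (8,4), (7,4), (7,5), (3,5), (3,8).
By the shoelace formula its area is 16.00.

16.00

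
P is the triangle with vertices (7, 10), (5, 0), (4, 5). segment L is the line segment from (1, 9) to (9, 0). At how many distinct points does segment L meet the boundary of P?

2

The segment meets the boundary at (5.735,3.673), (4.224,5.373).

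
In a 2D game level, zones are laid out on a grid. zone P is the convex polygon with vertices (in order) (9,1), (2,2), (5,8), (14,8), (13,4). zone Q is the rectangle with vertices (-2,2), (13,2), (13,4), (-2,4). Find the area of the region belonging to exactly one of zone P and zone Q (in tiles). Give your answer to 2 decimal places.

|zone P| = 60.5, |zone Q| = 30, |zone P∩zone Q| = 18.3333.
|zone P △ zone Q| = |zone P| + |zone Q| − 2·|zone P∩zone Q| = 60.5 + 30 − 36.6667 = 53.83.

53.83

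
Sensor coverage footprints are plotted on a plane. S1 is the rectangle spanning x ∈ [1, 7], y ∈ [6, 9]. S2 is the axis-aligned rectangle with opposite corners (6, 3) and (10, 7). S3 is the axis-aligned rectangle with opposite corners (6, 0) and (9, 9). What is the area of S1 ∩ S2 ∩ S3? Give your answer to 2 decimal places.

The intersection is the polygon with vertices (6,6), (6,7), (7,7), (7,6).
By the shoelace formula its area is 1.00.

1.00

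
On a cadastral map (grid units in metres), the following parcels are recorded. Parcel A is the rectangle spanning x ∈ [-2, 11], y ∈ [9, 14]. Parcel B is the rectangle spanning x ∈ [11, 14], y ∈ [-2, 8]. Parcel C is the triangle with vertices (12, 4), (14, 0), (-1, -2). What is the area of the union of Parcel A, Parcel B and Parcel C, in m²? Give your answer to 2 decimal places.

By inclusion–exclusion:
Individual areas: |Parcel A| = 65, |Parcel B| = 30, |Parcel C| = 32.
|Parcel A∩Parcel B| = 0 (no overlap).
|Parcel A∩Parcel C| = 0.
|Parcel B∩Parcel C| = 8.3692.
|Parcel A∩Parcel B∩Parcel C| = 0.
|Parcel A ∪ Parcel B ∪ Parcel C| = 127 − 8.3692 + 0 = 118.63.

118.63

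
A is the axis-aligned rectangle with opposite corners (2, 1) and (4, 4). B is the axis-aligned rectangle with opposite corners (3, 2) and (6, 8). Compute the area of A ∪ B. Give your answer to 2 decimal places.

22.00

By inclusion–exclusion:
Individual areas: |A| = 6, |B| = 18.
|A∩B|: x∈[3,4], y∈[2,4] → 1·2 = 2.
|A ∪ B| = 24 − 2 = 22.00.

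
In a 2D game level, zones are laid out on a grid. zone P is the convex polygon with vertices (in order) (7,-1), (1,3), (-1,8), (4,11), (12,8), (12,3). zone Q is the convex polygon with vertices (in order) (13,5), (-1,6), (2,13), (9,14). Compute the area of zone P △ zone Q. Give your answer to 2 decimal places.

|zone P| = 101.5, |zone Q| = 84, |zone P∩zone Q| = 49.8221.
|zone P △ zone Q| = |zone P| + |zone Q| − 2·|zone P∩zone Q| = 101.5 + 84 − 99.6443 = 85.86.

85.86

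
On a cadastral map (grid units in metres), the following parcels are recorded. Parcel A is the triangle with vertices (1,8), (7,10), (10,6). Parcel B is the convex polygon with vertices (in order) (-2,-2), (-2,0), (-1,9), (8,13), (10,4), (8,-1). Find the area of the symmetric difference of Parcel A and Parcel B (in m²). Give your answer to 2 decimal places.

117.83

|Parcel A| = 15, |Parcel B| = 132.5, |Parcel A∩Parcel B| = 14.836.
|Parcel A △ Parcel B| = |Parcel A| + |Parcel B| − 2·|Parcel A∩Parcel B| = 15 + 132.5 − 29.6719 = 117.83.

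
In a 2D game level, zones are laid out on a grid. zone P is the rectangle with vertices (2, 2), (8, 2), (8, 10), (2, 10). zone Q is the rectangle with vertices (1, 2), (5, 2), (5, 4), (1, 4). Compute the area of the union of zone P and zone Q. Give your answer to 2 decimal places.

50.00

By inclusion–exclusion:
Individual areas: |zone P| = 48, |zone Q| = 8.
|zone P∩zone Q|: x∈[2,5], y∈[2,4] → 3·2 = 6.
|zone P ∪ zone Q| = 56 − 6 = 50.00.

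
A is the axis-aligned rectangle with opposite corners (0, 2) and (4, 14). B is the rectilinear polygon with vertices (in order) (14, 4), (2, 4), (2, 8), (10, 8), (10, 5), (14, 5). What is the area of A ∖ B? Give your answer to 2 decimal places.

|A| = 48, |A∩B| = 8.
|A ∖ B| = |A| − |A∩B| = 48 − 8 = 40.00.

40.00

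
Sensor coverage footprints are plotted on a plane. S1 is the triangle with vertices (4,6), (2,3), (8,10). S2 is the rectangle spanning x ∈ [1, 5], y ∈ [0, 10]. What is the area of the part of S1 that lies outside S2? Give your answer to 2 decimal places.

0.75

|S1| = 2, |S1∩S2| = 1.25.
|S1 ∖ S2| = |S1| − |S1∩S2| = 2 − 1.25 = 0.75.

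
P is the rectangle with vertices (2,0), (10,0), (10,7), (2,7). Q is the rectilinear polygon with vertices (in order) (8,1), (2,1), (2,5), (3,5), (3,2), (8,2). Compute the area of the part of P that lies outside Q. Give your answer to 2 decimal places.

|P| = 56, |P∩Q| = 9.
|P ∖ Q| = |P| − |P∩Q| = 56 − 9 = 47.00.

47.00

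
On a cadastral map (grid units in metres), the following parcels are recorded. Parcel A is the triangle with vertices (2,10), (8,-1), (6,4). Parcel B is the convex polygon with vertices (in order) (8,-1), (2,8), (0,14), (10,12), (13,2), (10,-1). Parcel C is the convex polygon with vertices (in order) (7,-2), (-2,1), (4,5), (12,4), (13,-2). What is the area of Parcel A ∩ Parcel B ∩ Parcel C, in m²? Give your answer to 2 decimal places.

The intersection is the polygon with vertices (6,4), (8,-1), (4.78,4.902), (5.455,4.818).
By the shoelace formula its area is 2.40.

2.40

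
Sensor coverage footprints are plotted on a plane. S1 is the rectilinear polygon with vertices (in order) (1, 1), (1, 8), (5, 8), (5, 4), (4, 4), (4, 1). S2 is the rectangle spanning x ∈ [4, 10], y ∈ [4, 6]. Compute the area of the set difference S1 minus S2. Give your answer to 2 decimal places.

23.00

|S1| = 25, |S1∩S2| = 2.
|S1 ∖ S2| = |S1| − |S1∩S2| = 25 − 2 = 23.00.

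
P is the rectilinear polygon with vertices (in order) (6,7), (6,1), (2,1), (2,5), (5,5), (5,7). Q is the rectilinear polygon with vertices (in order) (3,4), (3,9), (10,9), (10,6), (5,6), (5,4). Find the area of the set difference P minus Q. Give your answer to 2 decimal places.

|P| = 18, |P∩Q| = 3.
|P ∖ Q| = |P| − |P∩Q| = 18 − 3 = 15.00.

15.00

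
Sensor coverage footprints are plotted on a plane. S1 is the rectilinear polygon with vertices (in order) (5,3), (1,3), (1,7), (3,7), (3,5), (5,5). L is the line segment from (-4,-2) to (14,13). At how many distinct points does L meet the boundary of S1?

2

The segment meets the boundary at (4.4,5), (2,3).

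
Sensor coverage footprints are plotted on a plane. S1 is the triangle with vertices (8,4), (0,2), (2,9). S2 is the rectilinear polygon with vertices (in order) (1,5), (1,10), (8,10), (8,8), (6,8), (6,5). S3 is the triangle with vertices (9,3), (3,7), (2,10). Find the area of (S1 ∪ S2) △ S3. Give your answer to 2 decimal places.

37.54

|S1 ∪ S2| = 43.4167.
|(S1 ∪ S2) ∩ S3| = 6.4394.
|(S1 ∪ S2) △ S3| = 43.4167 + 7 − 12.8788 = 37.54.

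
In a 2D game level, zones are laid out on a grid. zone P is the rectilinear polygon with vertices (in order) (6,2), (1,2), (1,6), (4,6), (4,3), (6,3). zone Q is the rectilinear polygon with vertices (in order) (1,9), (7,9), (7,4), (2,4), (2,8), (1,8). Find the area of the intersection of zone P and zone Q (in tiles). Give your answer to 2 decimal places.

The intersection is the polygon with vertices (4,6), (4,4), (2,4), (2,6).
By the shoelace formula its area is 4.00.

4.00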